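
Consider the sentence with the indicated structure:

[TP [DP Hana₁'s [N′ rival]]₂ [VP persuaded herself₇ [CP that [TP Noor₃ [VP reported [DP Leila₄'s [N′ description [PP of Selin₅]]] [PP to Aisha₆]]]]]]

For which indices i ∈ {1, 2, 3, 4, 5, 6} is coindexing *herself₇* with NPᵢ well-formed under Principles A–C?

{2}

*herself* is an anaphor, so Principle A applies: it must be bound in its binding domain.
Binding domain of *herself₇*: the matrix TP, whose subject is [Hana₁'s rival]₂.
*Hana₁* does not c-command the anaphor → cannot bind it.
*[Hana₁'s rival]₂* c-commands the anaphor within its binding domain → licit binder.
*Noor₃* does not c-command the anaphor → cannot bind it.
*Leila₄* does not c-command the anaphor → cannot bind it.
*Selin₅* does not c-command the anaphor → cannot bind it.
*Aisha₆* does not c-command the anaphor → cannot bind it.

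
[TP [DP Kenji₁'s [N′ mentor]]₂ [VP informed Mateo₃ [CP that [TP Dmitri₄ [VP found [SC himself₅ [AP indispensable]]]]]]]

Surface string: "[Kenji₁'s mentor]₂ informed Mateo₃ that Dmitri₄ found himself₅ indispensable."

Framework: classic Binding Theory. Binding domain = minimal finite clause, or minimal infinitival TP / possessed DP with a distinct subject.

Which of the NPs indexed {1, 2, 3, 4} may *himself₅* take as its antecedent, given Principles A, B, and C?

{4}

*himself* is an anaphor, so Principle A applies: it must be bound in its binding domain.
Binding domain of *himself₅*: the embedded TP, whose subject is Dmitri₄.
*Kenji₁* does not c-command the anaphor → cannot bind it.
*[Kenji₁'s mentor]₂* c-commands the anaphor but is outside its binding domain → cannot satisfy Principle A.
*Mateo₃* c-commands the anaphor but is outside its binding domain → cannot satisfy Principle A.
*Dmitri₄* c-commands the anaphor within its binding domain → licit binder.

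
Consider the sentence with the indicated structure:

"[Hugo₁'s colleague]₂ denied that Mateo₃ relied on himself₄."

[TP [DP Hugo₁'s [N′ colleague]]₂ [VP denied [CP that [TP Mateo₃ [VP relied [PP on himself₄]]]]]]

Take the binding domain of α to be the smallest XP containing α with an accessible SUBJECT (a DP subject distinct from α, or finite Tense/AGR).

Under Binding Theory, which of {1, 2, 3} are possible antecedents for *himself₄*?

*himself* is an anaphor, so Principle A applies: it must be bound in its binding domain.
Binding domain of *himself₄*: the embedded TP, whose subject is Mateo₃.
*Hugo₁* does not c-command the anaphor → cannot bind it.
*[Hugo₁'s colleague]₂* c-commands the anaphor but is outside its binding domain → cannot satisfy Principle A.
*Mateo₃* c-commands the anaphor within its binding domain → licit binder.

{3}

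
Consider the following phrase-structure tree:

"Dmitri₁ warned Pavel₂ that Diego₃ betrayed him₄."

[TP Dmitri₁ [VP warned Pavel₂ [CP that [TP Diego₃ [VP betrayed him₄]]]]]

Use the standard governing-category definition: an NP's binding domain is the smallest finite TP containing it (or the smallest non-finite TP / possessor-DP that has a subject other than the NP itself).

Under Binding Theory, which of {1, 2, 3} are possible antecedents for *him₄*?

*him* is a pronoun, so Principle B applies: it must be free in its binding domain.
Binding domain of *him₄*: the embedded TP, whose subject is Diego₃.
*Dmitri₁* c-commands the pronoun but from outside its binding domain, and is not c-commanded by it → coindexation permitted.
*Pavel₂* c-commands the pronoun but from outside its binding domain, and is not c-commanded by it → coindexation permitted.
*Diego₃* c-commands the pronoun within its binding domain → coindexation would violate Principle B.

{1, 2}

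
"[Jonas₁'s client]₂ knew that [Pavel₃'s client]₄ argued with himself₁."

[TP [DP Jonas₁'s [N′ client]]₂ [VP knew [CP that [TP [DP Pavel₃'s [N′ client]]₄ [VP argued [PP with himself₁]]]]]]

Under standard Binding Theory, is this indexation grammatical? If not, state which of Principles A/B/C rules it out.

The two coindexed NPs are *Jonas₁* and *himself₁*.
*himself₁* is an anaphor. Principle A requires it to be bound within its binding domain — the embedded TP, whose subject is [Pavel₃'s client]₄.
Within that domain it is c-commanded by *[Pavel₃'s client]₄*, which does not share its index.
*Jonas₁* does not c-command the anaphor at all.
The anaphor is unbound in its domain → Principle A violation.

Principle A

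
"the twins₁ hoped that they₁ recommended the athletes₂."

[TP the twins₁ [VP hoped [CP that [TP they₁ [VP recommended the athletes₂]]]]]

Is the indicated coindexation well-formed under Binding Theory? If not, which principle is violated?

grammatical

The two coindexed NPs are *the twins₁* and *they₁*.
*they₁* is a pronoun; nothing c-commands it within its binding domain (the embedded TP.), so Principle B holds trivially.
*the twins₁* is an R-expression; *they₁* does not c-command it, and no other NP shares its index, so Principle C is satisfied.
All principles are respected.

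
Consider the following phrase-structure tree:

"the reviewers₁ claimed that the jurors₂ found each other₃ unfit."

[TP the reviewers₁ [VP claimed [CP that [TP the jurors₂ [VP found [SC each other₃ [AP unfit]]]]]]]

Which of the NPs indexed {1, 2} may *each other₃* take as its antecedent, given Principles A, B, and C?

*each other* is an anaphor, so Principle A applies: it must be bound in its binding domain.
Binding domain of *each other₃*: the embedded TP, whose subject is the jurors₂.
*the reviewers₁* c-commands the anaphor but is outside its binding domain → cannot satisfy Principle A.
*the jurors₂* c-commands the anaphor within its binding domain → licit binder.

{2}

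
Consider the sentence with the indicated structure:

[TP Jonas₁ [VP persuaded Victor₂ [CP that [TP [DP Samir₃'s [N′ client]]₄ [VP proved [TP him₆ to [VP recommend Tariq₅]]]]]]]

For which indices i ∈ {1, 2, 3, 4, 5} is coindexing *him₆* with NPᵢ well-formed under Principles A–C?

*him* is a pronoun, so Principle B applies: it must be free in its binding domain.
Binding domain of *him₆*: the embedded TP, whose subject is [Samir₃'s client]₄.
*Jonas₁* c-commands the pronoun but from outside its binding domain, and is not c-commanded by it → coindexation permitted.
*Victor₂* c-commands the pronoun but from outside its binding domain, and is not c-commanded by it → coindexation permitted.
*Samir₃* and the pronoun do not c-command one another → neither Principle B nor Principle C is at stake; coindexation permitted.
*[Samir₃'s client]₄* c-commands the pronoun within its binding domain → coindexation would violate Principle B.
*Tariq₅*: the pronoun c-commands this R-expression → coindexation would violate Principle C on *Tariq₅*.

{1, 2, 3}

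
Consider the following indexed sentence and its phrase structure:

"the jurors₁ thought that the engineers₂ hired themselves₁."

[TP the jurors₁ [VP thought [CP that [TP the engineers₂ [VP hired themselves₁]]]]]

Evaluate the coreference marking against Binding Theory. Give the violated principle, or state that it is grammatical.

Principle A

The two coindexed NPs are *the jurors₁* and *themselves₁*.
*themselves₁* is an anaphor. Principle A requires it to be bound within its binding domain — the embedded TP, whose subject is the engineers₂.
Within that domain it is c-commanded by *the engineers₂*, which does not share its index.
*the jurors₁* does c-command the anaphor, but from outside its binding domain.
The anaphor is unbound in its domain → Principle A violation.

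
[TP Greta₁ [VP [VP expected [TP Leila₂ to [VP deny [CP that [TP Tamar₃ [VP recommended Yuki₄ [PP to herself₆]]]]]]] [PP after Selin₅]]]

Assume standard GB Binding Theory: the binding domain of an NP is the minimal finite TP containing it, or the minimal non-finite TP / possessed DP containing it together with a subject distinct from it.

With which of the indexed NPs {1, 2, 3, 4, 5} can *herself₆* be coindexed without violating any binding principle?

*herself* is an anaphor, so Principle A applies: it must be bound in its binding domain.
Binding domain of *herself₆*: the embedded TP, whose subject is Tamar₃.
*Greta₁* c-commands the anaphor but is outside its binding domain → cannot satisfy Principle A.
*Leila₂* c-commands the anaphor but is outside its binding domain → cannot satisfy Principle A.
*Tamar₃* c-commands the anaphor within its binding domain → licit binder.
*Yuki₄* c-commands the anaphor within its binding domain → licit binder.
*Selin₅* does not c-command the anaphor → cannot bind it.

{3, 4}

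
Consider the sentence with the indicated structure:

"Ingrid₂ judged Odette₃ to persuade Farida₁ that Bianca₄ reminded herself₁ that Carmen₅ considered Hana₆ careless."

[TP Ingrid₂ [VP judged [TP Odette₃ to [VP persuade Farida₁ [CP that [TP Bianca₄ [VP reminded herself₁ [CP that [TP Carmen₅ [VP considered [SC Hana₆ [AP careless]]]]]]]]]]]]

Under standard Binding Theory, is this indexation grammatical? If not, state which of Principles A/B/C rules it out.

The two coindexed NPs are *Farida₁* and *herself₁*.
*herself₁* is an anaphor. Principle A requires it to be bound within its binding domain — the embedded TP, whose subject is Bianca₄.
Within that domain it is c-commanded by *Bianca₄*, which does not share its index.
*Farida₁* does c-command the anaphor, but from outside its binding domain.
The anaphor is unbound in its domain → Principle A violation.

Principle A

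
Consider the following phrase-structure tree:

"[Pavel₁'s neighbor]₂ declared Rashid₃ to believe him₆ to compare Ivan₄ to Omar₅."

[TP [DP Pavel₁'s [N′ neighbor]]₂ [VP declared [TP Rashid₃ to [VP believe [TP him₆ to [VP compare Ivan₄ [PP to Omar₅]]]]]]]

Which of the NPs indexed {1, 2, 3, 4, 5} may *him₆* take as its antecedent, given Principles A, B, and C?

*him* is a pronoun, so Principle B applies: it must be free in its binding domain.
Binding domain of *him₆*: the embedded TP, whose subject is Rashid₃.
*Pavel₁* and the pronoun do not c-command one another → neither Principle B nor Principle C is at stake; coindexation permitted.
*[Pavel₁'s neighbor]₂* c-commands the pronoun but from outside its binding domain, and is not c-commanded by it → coindexation permitted.
*Rashid₃* c-commands the pronoun within its binding domain → coindexation would violate Principle B.
*Ivan₄*: the pronoun c-commands this R-expression → coindexation would violate Principle C on *Ivan₄*.
*Omar₅*: the pronoun c-commands this R-expression → coindexation would violate Principle C on *Omar₅*.

{1, 2}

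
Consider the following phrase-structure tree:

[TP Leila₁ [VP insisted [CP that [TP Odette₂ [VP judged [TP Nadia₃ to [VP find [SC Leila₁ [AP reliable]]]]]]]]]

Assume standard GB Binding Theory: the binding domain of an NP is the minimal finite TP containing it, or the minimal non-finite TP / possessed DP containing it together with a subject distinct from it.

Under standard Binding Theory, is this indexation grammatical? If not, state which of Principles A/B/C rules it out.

The two coindexed NPs are *Leila₁* (the lower occurrence) and *Leila₁* (the higher occurrence).
*Leila₁* (the lower occurrence) is an R-expression. Principle C requires it to be free everywhere.
*Leila₁* (the higher occurrence) c-commands it and carries the same index.
The R-expression is bound → Principle C violation.

Principle C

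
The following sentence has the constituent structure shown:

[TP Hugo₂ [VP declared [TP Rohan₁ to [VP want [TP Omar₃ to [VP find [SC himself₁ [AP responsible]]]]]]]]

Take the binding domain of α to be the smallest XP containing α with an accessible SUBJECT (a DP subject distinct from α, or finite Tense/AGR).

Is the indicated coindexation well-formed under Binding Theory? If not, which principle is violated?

Principle A

The two coindexed NPs are *Rohan₁* and *himself₁*.
*himself₁* is an anaphor. Principle A requires it to be bound within its binding domain — the embedded TP, whose subject is Omar₃.
Within that domain it is c-commanded by *Omar₃*, which does not share its index.
*Rohan₁* does c-command the anaphor, but from outside its binding domain.
The anaphor is unbound in its domain → Principle A violation.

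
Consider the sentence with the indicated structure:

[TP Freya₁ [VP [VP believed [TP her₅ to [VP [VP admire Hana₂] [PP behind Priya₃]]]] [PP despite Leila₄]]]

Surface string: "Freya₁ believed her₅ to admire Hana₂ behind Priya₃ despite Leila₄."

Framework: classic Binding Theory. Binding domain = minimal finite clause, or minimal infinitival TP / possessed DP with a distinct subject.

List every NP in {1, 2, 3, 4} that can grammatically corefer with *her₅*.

{4}

*her* is a pronoun, so Principle B applies: it must be free in its binding domain.
Binding domain of *her₅*: the matrix TP, whose subject is Freya₁.
*Freya₁* c-commands the pronoun within its binding domain → coindexation would violate Principle B.
*Hana₂*: the pronoun c-commands this R-expression → coindexation would violate Principle C on *Hana₂*.
*Priya₃*: the pronoun c-commands this R-expression → coindexation would violate Principle C on *Priya₃*.
*Leila₄* and the pronoun do not c-command one another → neither Principle B nor Principle C is at stake; coindexation permitted.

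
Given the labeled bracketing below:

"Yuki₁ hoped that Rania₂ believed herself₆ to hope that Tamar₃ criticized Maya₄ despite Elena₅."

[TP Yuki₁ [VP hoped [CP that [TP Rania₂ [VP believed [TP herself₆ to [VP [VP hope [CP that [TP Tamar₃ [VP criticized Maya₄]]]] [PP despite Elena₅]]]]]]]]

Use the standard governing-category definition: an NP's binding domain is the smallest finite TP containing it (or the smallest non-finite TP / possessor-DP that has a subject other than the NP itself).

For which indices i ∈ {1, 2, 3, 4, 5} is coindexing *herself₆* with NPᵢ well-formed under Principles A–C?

{2}

*herself* is an anaphor, so Principle A applies: it must be bound in its binding domain.
Binding domain of *herself₆*: the embedded TP, whose subject is Rania₂.
*Yuki₁* c-commands the anaphor but is outside its binding domain → cannot satisfy Principle A.
*Rania₂* c-commands the anaphor within its binding domain → licit binder.
*Tamar₃* does not c-command the anaphor → cannot bind it.
*Maya₄* does not c-command the anaphor → cannot bind it.
*Elena₅* does not c-command the anaphor → cannot bind it.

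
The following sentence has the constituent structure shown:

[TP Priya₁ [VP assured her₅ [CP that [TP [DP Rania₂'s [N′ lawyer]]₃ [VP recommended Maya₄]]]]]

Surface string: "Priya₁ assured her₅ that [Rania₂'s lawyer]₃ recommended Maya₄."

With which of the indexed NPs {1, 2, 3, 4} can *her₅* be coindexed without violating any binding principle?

*her* is a pronoun, so Principle B applies: it must be free in its binding domain.
Binding domain of *her₅*: the matrix TP, whose subject is Priya₁.
*Priya₁* c-commands the pronoun within its binding domain → coindexation would violate Principle B.
*Rania₂*: the pronoun c-commands this R-expression → coindexation would violate Principle C on *Rania₂*.
*[Rania₂'s lawyer]₃*: the pronoun c-commands this R-expression → coindexation would violate Principle C on *[Rania₂'s lawyer]₃*.
*Maya₄*: the pronoun c-commands this R-expression → coindexation would violate Principle C on *Maya₄*.

none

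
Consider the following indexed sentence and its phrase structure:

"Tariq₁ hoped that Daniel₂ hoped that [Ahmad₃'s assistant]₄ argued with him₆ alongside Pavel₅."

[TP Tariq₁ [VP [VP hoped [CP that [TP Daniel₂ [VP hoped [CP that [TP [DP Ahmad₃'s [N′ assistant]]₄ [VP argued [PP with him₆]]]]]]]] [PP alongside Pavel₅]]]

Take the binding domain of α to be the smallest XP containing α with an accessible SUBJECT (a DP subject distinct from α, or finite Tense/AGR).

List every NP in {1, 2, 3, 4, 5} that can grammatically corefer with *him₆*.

{1, 2, 3, 5}

*him* is a pronoun, so Principle B applies: it must be free in its binding domain.
Binding domain of *him₆*: the embedded TP, whose subject is [Ahmad₃'s assistant]₄.
*Tariq₁* c-commands the pronoun but from outside its binding domain, and is not c-commanded by it → coindexation permitted.
*Daniel₂* c-commands the pronoun but from outside its binding domain, and is not c-commanded by it → coindexation permitted.
*Ahmad₃* and the pronoun do not c-command one another → neither Principle B nor Principle C is at stake; coindexation permitted.
*[Ahmad₃'s assistant]₄* c-commands the pronoun within its binding domain → coindexation would violate Principle B.
*Pavel₅* and the pronoun do not c-command one another → neither Principle B nor Principle C is at stake; coindexation permitted.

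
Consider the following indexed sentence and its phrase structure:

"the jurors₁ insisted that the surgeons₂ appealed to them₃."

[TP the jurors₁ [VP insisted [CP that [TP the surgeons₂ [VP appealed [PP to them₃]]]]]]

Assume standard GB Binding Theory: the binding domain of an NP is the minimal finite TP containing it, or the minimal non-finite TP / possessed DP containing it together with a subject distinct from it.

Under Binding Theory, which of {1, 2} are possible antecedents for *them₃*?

{1}

*them* is a pronoun, so Principle B applies: it must be free in its binding domain.
Binding domain of *them₃*: the embedded TP, whose subject is the surgeons₂.
*the jurors₁* c-commands the pronoun but from outside its binding domain, and is not c-commanded by it → coindexation permitted.
*the surgeons₂* c-commands the pronoun within its binding domain → coindexation would violate Principle B.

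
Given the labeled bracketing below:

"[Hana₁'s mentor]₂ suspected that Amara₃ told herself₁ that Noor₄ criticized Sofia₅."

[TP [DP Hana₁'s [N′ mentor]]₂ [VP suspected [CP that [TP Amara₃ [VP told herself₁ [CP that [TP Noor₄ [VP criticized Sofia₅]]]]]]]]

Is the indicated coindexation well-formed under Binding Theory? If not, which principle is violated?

The two coindexed NPs are *Hana₁* and *herself₁*.
*herself₁* is an anaphor. Principle A requires it to be bound within its binding domain — the embedded TP, whose subject is Amara₃.
Within that domain it is c-commanded by *Amara₃*, which does not share its index.
*Hana₁* does not c-command the anaphor at all.
The anaphor is unbound in its domain → Principle A violation.

Principle A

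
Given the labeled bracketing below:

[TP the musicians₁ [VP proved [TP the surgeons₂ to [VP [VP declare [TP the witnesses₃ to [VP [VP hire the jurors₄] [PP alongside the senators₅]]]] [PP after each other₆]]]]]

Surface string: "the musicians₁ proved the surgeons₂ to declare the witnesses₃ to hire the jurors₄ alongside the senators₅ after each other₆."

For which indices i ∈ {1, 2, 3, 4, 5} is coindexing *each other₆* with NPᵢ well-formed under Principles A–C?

{2}

*each other* is an anaphor, so Principle A applies: it must be bound in its binding domain.
Binding domain of *each other₆*: the embedded TP, whose subject is the surgeons₂.
*the musicians₁* c-commands the anaphor but is outside its binding domain → cannot satisfy Principle A.
*the surgeons₂* c-commands the anaphor within its binding domain → licit binder.
*the witnesses₃* does not c-command the anaphor → cannot bind it.
*the jurors₄* does not c-command the anaphor → cannot bind it.
*the senators₅* does not c-command the anaphor → cannot bind it.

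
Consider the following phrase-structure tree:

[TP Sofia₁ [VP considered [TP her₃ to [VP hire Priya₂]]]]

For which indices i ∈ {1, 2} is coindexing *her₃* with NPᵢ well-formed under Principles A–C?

none

*her* is a pronoun, so Principle B applies: it must be free in its binding domain.
Binding domain of *her₃*: the matrix TP, whose subject is Sofia₁.
*Sofia₁* c-commands the pronoun within its binding domain → coindexation would violate Principle B.
*Priya₂*: the pronoun c-commands this R-expression → coindexation would violate Principle C on *Priya₂*.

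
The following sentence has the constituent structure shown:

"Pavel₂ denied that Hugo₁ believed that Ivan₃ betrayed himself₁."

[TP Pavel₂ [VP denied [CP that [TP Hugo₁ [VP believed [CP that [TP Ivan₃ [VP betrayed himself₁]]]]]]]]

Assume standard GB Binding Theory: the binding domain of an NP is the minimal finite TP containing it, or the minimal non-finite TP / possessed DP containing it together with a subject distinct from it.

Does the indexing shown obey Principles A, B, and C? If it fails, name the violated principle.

The two coindexed NPs are *Hugo₁* and *himself₁*.
*himself₁* is an anaphor. Principle A requires it to be bound within its binding domain — the embedded TP, whose subject is Ivan₃.
Within that domain it is c-commanded by *Ivan₃*, which does not share its index.
*Hugo₁* does c-command the anaphor, but from outside its binding domain.
The anaphor is unbound in its domain → Principle A violation.

Principle A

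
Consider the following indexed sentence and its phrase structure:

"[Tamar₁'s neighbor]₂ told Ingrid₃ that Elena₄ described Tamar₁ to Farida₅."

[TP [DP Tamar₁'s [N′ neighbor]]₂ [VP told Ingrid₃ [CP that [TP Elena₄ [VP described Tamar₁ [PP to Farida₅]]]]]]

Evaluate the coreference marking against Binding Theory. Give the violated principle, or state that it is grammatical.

grammatical

The two coindexed NPs are *Tamar₁* and *Tamar₁*.
*Tamar₁* is an R-expression; no coindexed NP c-commands it, so Principle C holds.
*Tamar₁* is an R-expression; *Tamar₁* does not c-command it, and no other NP shares its index, so Principle C is satisfied.
All principles are respected.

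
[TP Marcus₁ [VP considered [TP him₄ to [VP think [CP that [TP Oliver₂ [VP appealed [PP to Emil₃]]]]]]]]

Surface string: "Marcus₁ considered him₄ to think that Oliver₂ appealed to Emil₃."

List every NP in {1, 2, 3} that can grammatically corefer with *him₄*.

none

*him* is a pronoun, so Principle B applies: it must be free in its binding domain.
Binding domain of *him₄*: the matrix TP, whose subject is Marcus₁.
*Marcus₁* c-commands the pronoun within its binding domain → coindexation would violate Principle B.
*Oliver₂*: the pronoun c-commands this R-expression → coindexation would violate Principle C on *Oliver₂*.
*Emil₃*: the pronoun c-commands this R-expression → coindexation would violate Principle C on *Emil₃*.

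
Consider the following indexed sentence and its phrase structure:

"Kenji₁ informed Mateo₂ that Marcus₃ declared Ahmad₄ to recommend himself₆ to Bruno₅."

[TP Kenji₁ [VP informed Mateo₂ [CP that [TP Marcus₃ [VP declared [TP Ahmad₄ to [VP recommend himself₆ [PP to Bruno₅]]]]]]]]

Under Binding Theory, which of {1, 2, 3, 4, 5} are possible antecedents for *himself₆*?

*himself* is an anaphor, so Principle A applies: it must be bound in its binding domain.
Binding domain of *himself₆*: the embedded TP, whose subject is Ahmad₄.
*Kenji₁* c-commands the anaphor but is outside its binding domain → cannot satisfy Principle A.
*Mateo₂* c-commands the anaphor but is outside its binding domain → cannot satisfy Principle A.
*Marcus₃* c-commands the anaphor but is outside its binding domain → cannot satisfy Principle A.
*Ahmad₄* c-commands the anaphor within its binding domain → licit binder.
*Bruno₅* does not c-command the anaphor → cannot bind it.

{4}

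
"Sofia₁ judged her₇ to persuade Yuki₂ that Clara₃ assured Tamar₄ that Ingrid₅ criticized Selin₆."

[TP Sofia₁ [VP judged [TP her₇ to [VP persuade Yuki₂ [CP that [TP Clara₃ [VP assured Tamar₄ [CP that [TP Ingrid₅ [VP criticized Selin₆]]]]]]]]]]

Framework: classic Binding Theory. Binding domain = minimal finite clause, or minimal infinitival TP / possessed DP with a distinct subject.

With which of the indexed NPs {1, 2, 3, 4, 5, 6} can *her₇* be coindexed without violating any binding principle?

none

*her* is a pronoun, so Principle B applies: it must be free in its binding domain.
Binding domain of *her₇*: the matrix TP, whose subject is Sofia₁.
*Sofia₁* c-commands the pronoun within its binding domain → coindexation would violate Principle B.
*Yuki₂*: the pronoun c-commands this R-expression → coindexation would violate Principle C on *Yuki₂*.
*Clara₃*: the pronoun c-commands this R-expression → coindexation would violate Principle C on *Clara₃*.
*Tamar₄*: the pronoun c-commands this R-expression → coindexation would violate Principle C on *Tamar₄*.
*Ingrid₅*: the pronoun c-commands this R-expression → coindexation would violate Principle C on *Ingrid₅*.
*Selin₆*: the pronoun c-commands this R-expression → coindexation would violate Principle C on *Selin₆*.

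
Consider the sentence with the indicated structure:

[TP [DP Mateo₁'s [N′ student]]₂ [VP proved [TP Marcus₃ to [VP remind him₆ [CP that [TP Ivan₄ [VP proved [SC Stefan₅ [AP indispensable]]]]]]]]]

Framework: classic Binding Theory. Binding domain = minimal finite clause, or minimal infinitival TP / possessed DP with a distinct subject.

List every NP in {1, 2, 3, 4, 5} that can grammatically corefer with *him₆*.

{1, 2}

*him* is a pronoun, so Principle B applies: it must be free in its binding domain.
Binding domain of *him₆*: the embedded TP, whose subject is Marcus₃.
*Mateo₁* and the pronoun do not c-command one another → neither Principle B nor Principle C is at stake; coindexation permitted.
*[Mateo₁'s student]₂* c-commands the pronoun but from outside its binding domain, and is not c-commanded by it → coindexation permitted.
*Marcus₃* c-commands the pronoun within its binding domain → coindexation would violate Principle B.
*Ivan₄*: the pronoun c-commands this R-expression → coindexation would violate Principle C on *Ivan₄*.
*Stefan₅*: the pronoun c-commands this R-expression → coindexation would violate Principle C on *Stefan₅*.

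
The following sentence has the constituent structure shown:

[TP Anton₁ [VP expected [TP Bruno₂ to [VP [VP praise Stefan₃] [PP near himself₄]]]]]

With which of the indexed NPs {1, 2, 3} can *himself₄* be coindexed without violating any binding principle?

*himself* is an anaphor, so Principle A applies: it must be bound in its binding domain.
Binding domain of *himself₄*: the embedded TP, whose subject is Bruno₂.
*Anton₁* c-commands the anaphor but is outside its binding domain → cannot satisfy Principle A.
*Bruno₂* c-commands the anaphor within its binding domain → licit binder.
*Stefan₃* does not c-command the anaphor → cannot bind it.

{2}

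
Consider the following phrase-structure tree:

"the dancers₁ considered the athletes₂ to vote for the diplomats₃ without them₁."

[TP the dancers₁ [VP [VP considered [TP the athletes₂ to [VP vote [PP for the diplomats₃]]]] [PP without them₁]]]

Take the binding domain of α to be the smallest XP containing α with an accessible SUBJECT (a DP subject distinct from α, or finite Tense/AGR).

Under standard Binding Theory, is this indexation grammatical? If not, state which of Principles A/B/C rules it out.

Principle B

The two coindexed NPs are *the dancers₁* and *them₁*.
*them₁* is a pronoun. Its binding domain is the matrix TP, whose subject is the dancers₁.
*the dancers₁* c-commands it within that domain and carries the same index.
The pronoun is locally bound → Principle B violation.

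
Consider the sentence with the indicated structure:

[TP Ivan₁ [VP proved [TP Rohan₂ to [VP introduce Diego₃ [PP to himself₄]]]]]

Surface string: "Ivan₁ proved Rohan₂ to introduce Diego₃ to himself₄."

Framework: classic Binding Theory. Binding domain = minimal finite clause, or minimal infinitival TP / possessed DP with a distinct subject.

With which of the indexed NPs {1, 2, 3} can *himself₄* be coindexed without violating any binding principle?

{2, 3}

*himself* is an anaphor, so Principle A applies: it must be bound in its binding domain.
Binding domain of *himself₄*: the embedded TP, whose subject is Rohan₂.
*Ivan₁* c-commands the anaphor but is outside its binding domain → cannot satisfy Principle A.
*Rohan₂* c-commands the anaphor within its binding domain → licit binder.
*Diego₃* c-commands the anaphor within its binding domain → licit binder.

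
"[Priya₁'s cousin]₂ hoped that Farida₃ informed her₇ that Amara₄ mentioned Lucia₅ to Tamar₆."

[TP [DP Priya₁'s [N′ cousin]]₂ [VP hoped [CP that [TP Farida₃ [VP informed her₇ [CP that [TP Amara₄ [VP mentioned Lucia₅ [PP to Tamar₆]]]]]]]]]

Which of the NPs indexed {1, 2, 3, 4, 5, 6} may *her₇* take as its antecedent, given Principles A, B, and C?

*her* is a pronoun, so Principle B applies: it must be free in its binding domain.
Binding domain of *her₇*: the embedded TP, whose subject is Farida₃.
*Priya₁* and the pronoun do not c-command one another → neither Principle B nor Principle C is at stake; coindexation permitted.
*[Priya₁'s cousin]₂* c-commands the pronoun but from outside its binding domain, and is not c-commanded by it → coindexation permitted.
*Farida₃* c-commands the pronoun within its binding domain → coindexation would violate Principle B.
*Amara₄*: the pronoun c-commands this R-expression → coindexation would violate Principle C on *Amara₄*.
*Lucia₅*: the pronoun c-commands this R-expression → coindexation would violate Principle C on *Lucia₅*.
*Tamar₆*: the pronoun c-commands this R-expression → coindexation would violate Principle C on *Tamar₆*.

{1, 2}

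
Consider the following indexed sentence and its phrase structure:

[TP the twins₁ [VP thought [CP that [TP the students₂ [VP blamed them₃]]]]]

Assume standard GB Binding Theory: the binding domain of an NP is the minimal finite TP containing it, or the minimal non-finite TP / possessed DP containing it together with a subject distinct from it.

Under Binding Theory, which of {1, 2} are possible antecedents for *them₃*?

{1}

*them* is a pronoun, so Principle B applies: it must be free in its binding domain.
Binding domain of *them₃*: the embedded TP, whose subject is the students₂.
*the twins₁* c-commands the pronoun but from outside its binding domain, and is not c-commanded by it → coindexation permitted.
*the students₂* c-commands the pronoun within its binding domain → coindexation would violate Principle B.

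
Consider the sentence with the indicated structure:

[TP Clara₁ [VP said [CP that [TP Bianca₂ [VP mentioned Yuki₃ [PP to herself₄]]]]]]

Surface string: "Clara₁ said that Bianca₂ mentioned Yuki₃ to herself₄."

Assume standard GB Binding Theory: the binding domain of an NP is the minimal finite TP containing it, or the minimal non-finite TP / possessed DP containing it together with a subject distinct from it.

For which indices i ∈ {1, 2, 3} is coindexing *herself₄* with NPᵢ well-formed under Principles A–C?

{2, 3}

*herself* is an anaphor, so Principle A applies: it must be bound in its binding domain.
Binding domain of *herself₄*: the embedded TP, whose subject is Bianca₂.
*Clara₁* c-commands the anaphor but is outside its binding domain → cannot satisfy Principle A.
*Bianca₂* c-commands the anaphor within its binding domain → licit binder.
*Yuki₃* c-commands the anaphor within its binding domain → licit binder.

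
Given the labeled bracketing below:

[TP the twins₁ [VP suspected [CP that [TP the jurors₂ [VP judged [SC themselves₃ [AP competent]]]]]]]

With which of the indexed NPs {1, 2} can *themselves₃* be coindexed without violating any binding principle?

*themselves* is an anaphor, so Principle A applies: it must be bound in its binding domain.
Binding domain of *themselves₃*: the embedded TP, whose subject is the jurors₂.
*the twins₁* c-commands the anaphor but is outside its binding domain → cannot satisfy Principle A.
*the jurors₂* c-commands the anaphor within its binding domain → licit binder.

{2}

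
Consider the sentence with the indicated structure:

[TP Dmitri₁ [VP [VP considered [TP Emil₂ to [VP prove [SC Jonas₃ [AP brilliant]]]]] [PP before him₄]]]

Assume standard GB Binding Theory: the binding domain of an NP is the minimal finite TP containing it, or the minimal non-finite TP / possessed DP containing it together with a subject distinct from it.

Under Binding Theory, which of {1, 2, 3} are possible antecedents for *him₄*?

*him* is a pronoun, so Principle B applies: it must be free in its binding domain.
Binding domain of *him₄*: the matrix TP, whose subject is Dmitri₁.
*Dmitri₁* c-commands the pronoun within its binding domain → coindexation would violate Principle B.
*Emil₂* and the pronoun do not c-command one another → neither Principle B nor Principle C is at stake; coindexation permitted.
*Jonas₃* and the pronoun do not c-command one another → neither Principle B nor Principle C is at stake; coindexation permitted.

{2, 3}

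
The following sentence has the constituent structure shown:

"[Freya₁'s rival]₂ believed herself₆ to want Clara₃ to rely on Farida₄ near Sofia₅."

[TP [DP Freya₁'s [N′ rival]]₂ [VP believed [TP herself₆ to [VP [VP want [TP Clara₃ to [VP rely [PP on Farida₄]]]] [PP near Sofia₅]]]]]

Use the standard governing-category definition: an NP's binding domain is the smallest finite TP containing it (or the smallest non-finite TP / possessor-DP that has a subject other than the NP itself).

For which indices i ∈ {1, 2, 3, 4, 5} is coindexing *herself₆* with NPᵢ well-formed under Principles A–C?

*herself* is an anaphor, so Principle A applies: it must be bound in its binding domain.
Binding domain of *herself₆*: the matrix TP, whose subject is [Freya₁'s rival]₂.
*Freya₁* does not c-command the anaphor → cannot bind it.
*[Freya₁'s rival]₂* c-commands the anaphor within its binding domain → licit binder.
*Clara₃* does not c-command the anaphor → cannot bind it.
*Farida₄* does not c-command the anaphor → cannot bind it.
*Sofia₅* does not c-command the anaphor → cannot bind it.

{2}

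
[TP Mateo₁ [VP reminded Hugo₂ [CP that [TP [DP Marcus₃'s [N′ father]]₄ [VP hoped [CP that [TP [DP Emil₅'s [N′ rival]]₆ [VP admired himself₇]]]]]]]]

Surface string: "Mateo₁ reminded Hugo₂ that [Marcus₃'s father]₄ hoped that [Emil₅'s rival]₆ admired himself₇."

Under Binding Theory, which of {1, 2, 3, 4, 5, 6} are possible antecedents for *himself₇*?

*himself* is an anaphor, so Principle A applies: it must be bound in its binding domain.
Binding domain of *himself₇*: the embedded TP, whose subject is [Emil₅'s rival]₆.
*Mateo₁* c-commands the anaphor but is outside its binding domain → cannot satisfy Principle A.
*Hugo₂* c-commands the anaphor but is outside its binding domain → cannot satisfy Principle A.
*Marcus₃* does not c-command the anaphor → cannot bind it.
*[Marcus₃'s father]₄* c-commands the anaphor but is outside its binding domain → cannot satisfy Principle A.
*Emil₅* does not c-command the anaphor → cannot bind it.
*[Emil₅'s rival]₆* c-commands the anaphor within its binding domain → licit binder.

{6}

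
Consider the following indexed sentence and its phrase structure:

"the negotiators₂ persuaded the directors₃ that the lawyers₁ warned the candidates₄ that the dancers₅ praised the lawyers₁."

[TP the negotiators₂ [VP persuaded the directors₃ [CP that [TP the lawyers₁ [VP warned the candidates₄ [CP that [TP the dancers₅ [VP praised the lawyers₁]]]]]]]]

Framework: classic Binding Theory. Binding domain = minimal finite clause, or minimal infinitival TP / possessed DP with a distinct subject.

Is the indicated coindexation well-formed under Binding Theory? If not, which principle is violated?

The two coindexed NPs are *the lawyers₁* (the higher occurrence) and *the lawyers₁* (the lower occurrence).
*the lawyers₁* (the lower occurrence) is an R-expression. Principle C requires it to be free everywhere.
*the lawyers₁* (the higher occurrence) c-commands it and carries the same index.
The R-expression is bound → Principle C violation.

Principle C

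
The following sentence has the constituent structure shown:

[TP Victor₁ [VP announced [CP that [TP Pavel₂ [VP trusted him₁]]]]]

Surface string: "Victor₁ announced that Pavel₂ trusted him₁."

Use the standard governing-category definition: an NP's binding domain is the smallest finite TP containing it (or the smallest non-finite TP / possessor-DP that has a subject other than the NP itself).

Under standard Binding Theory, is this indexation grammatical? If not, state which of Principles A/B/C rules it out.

The two coindexed NPs are *Victor₁* and *him₁*.
*him₁* is a pronoun; its binding domain is the embedded TP, whose subject is Pavel₂. Within that domain it is c-commanded only by *Pavel₂*, which carries a different index — the pronoun is free locally, so Principle B holds.
*Victor₁* is an R-expression; *him₁* does not c-command it, and no other NP shares its index, so Principle C is satisfied.
All principles are respected.

grammatical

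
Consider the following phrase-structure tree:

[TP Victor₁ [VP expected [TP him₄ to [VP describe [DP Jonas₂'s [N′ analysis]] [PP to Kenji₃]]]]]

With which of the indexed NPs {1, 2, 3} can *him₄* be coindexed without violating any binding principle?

*him* is a pronoun, so Principle B applies: it must be free in its binding domain.
Binding domain of *him₄*: the matrix TP, whose subject is Victor₁.
*Victor₁* c-commands the pronoun within its binding domain → coindexation would violate Principle B.
*Jonas₂*: the pronoun c-commands this R-expression → coindexation would violate Principle C on *Jonas₂*.
*Kenji₃*: the pronoun c-commands this R-expression → coindexation would violate Principle C on *Kenji₃*.

none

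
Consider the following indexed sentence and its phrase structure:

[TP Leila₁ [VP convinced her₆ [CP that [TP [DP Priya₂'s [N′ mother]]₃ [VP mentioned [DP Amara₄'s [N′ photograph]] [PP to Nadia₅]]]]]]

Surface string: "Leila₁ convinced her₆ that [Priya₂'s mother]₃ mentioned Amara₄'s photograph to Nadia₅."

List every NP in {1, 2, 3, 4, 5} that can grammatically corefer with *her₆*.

none

*her* is a pronoun, so Principle B applies: it must be free in its binding domain.
Binding domain of *her₆*: the matrix TP, whose subject is Leila₁.
*Leila₁* c-commands the pronoun within its binding domain → coindexation would violate Principle B.
*Priya₂*: the pronoun c-commands this R-expression → coindexation would violate Principle C on *Priya₂*.
*[Priya₂'s mother]₃*: the pronoun c-commands this R-expression → coindexation would violate Principle C on *[Priya₂'s mother]₃*.
*Amara₄*: the pronoun c-commands this R-expression → coindexation would violate Principle C on *Amara₄*.
*Nadia₅*: the pronoun c-commands this R-expression → coindexation would violate Principle C on *Nadia₅*.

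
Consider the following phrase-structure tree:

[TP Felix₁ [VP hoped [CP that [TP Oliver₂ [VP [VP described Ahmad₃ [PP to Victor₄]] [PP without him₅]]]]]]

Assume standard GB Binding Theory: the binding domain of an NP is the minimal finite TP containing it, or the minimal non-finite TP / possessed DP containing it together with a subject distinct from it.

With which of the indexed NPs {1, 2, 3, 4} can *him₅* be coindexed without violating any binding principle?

{1, 3, 4}

*him* is a pronoun, so Principle B applies: it must be free in its binding domain.
Binding domain of *him₅*: the embedded TP, whose subject is Oliver₂.
*Felix₁* c-commands the pronoun but from outside its binding domain, and is not c-commanded by it → coindexation permitted.
*Oliver₂* c-commands the pronoun within its binding domain → coindexation would violate Principle B.
*Ahmad₃* and the pronoun do not c-command one another → neither Principle B nor Principle C is at stake; coindexation permitted.
*Victor₄* and the pronoun do not c-command one another → neither Principle B nor Principle C is at stake; coindexation permitted.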